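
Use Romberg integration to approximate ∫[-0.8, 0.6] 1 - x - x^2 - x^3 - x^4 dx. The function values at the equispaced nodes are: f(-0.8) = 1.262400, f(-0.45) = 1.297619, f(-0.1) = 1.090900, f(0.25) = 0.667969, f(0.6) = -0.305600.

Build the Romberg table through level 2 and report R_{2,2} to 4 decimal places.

1.2862

R_{0,0} (trapezoid, 1 panel, h=1.4000): 0.669760
R_{1,0} (trapezoid, 2 panels, h=0.7000): 1.098510
R_{2,0} (trapezoid, 4 panels, h=0.3500): 1.237211
R_{1,1} = 1.098510 + (1.098510 − 0.669760)/3 = 1.241427
R_{2,1} = 1.237211 + (1.237211 − 1.098510)/3 = 1.283445
R_{2,2} = 1.283445 + (1.283445 − 1.241427)/15 = 1.286246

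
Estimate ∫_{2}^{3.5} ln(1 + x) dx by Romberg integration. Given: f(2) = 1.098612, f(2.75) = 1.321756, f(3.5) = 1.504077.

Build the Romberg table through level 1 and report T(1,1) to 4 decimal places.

T(0,0) (trapezoid, 1 panel, h=1.5000): 1.952017
T(1,0) (trapezoid, 2 panels, h=0.7500): 1.967325
T(1,1) = 1.967325 + (1.967325 − 1.952017)/3 = 1.972428

1.9724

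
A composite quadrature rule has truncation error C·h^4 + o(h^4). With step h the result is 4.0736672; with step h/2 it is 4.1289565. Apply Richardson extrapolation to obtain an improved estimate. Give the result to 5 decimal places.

4.13264

Extrapolated value = (16·A(h/2) − A(h)) / (16 − 1)
= (16·4.1289565 − 4.0736672) / 15
= 61.9896368 / 15 = 4.1326425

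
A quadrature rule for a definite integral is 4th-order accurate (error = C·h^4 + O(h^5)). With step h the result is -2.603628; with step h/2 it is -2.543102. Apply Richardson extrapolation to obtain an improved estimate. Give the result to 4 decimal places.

Extrapolated value = (16·A(h/2) − A(h)) / (16 − 1)
= (16·(-2.543102) − (-2.603628)) / 15
= -38.086004 / 15 = -2.539067

-2.5391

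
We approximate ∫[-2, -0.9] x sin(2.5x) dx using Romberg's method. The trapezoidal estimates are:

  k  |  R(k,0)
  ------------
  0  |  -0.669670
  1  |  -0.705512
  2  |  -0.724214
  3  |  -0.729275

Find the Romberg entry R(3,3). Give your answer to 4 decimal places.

Richardson extrapolation on the trapezoidal column (denominator 4−1=3):
R(1,1) = (4·(-0.705512) − (-0.669670)) / 3 = -0.717459
R(2,1) = -0.724214 + (-0.724214 − (-0.705512))/3 = -0.730448
R(3,1) = -0.729275 + (-0.729275 − (-0.724214))/3 = -0.730962
R(2,2) = (16·(-0.730448) − (-0.717459)) / 15 = -0.731314
R(3,2) = (16·(-0.730962) − (-0.730448)) / 15 = -0.730996
R(3,3) = (64·(-0.730996) − (-0.731314)) / 63 = -0.730991

-0.7310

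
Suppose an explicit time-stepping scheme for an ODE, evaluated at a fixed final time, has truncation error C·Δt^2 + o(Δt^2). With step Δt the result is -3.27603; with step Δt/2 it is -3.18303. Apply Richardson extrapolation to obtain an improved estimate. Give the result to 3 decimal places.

The leading error scales as Δt^2; refining by a factor of 2 reduces it by 2^2 = 4.
Extrapolated value = (4·A(Δt/2) − A(Δt)) / (4 − 1)
= (4·(-3.18303) − (-3.27603)) / 3
= -9.45609 / 3 = -3.15203

-3.152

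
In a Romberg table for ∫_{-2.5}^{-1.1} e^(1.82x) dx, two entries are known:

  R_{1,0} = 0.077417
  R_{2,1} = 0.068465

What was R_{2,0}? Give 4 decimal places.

From R_{2,1} = (4·R_{2,0} − R_{1,0})/3, solve for R_{2,0}:
4·R_{2,0} = 3·0.068465 + 0.077417 = 0.282812
R_{2,0} = 0.070703

0.0707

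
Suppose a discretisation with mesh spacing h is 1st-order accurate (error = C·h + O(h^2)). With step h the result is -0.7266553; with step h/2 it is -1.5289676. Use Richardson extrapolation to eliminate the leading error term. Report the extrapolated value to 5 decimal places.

Extrapolated value = (2·A(h/2) − A(h)) / (2 − 1)
= (2·(-1.5289676) − (-0.7266553)) / 1
= -2.3312799 / 1 = -2.3312799

-2.33128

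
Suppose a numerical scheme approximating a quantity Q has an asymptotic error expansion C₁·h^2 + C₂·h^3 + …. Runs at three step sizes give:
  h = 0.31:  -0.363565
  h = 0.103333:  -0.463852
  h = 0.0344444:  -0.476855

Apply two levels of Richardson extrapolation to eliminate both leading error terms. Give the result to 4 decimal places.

-0.4786

First eliminate the h^2 term (factor 3^2 = 9):
  B₁ = (9·(-0.463852) − (-0.363565))/8 = -0.476388
  B₂ = (9·(-0.476855) − (-0.463852))/8 = -0.478480
Then eliminate the h^3 term (factor 3^3 = 27):
  (27·(-0.478480) − (-0.476388))/26 = -0.478560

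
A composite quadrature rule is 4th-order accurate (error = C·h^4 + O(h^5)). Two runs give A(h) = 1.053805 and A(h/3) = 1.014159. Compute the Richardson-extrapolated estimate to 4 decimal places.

1.0137

The leading error scales as h^4; refining by a factor of 3 reduces it by 3^4 = 81.
Extrapolated value = (81·A(h/3) − A(h)) / (81 − 1)
= (81·1.014159 − 1.053805) / 80
= 81.093074 / 80 = 1.013663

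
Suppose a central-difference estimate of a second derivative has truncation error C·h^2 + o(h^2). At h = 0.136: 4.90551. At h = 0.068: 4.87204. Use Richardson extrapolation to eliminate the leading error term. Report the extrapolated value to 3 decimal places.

4.861

The leading error scales as h^2; refining by a factor of 2 reduces it by 2^2 = 4.
Extrapolated value = (4·A(h/2) − A(h)) / (4 − 1)
= (4·4.87204 − 4.90551) / 3
= 14.58265 / 3 = 4.86088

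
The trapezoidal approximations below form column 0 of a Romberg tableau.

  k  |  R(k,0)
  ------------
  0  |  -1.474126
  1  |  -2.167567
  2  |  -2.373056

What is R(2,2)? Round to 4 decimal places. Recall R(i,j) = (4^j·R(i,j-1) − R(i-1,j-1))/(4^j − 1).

-2.4444

R(1,1) = (4·(-2.167567) − (-1.474126)) / 3 = -2.398714
R(2,1) = (4·(-2.373056) − (-2.167567)) / 3 = -2.441552
R(2,2) = -2.441552 + (-2.441552 − (-2.398714))/15 = -2.444408
(Column j=1 coincides with Simpson's rule on the same nodes.)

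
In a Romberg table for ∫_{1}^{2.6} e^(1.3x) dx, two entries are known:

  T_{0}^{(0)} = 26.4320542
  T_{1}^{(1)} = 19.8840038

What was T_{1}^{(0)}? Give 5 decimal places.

21.52102

From T_{1}^{(1)} = (4·T_{1}^{(0)} − T_{0}^{(0)})/3, solve for T_{1}^{(0)}:
4·T_{1}^{(0)} = 3·19.8840038 + 26.4320542 = 86.0840656
T_{1}^{(0)} = 21.5210164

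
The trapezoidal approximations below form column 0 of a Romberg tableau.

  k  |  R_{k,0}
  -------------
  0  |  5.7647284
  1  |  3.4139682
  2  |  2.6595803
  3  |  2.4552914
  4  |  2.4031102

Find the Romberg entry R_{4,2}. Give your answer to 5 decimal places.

Richardson extrapolation on the trapezoidal column (denominator 4−1=3):
R_{3,1} = 2.4552914 + (2.4552914 − 2.6595803)/3 = 2.3871951
R_{4,1} = (4·2.4031102 − 2.4552914) / 3 = 2.3857165
R_{4,2} = (16·2.3857165 − 2.3871951) / 15 = 2.3856179
(Column j=1 coincides with Simpson's rule on the same nodes.)

2.38562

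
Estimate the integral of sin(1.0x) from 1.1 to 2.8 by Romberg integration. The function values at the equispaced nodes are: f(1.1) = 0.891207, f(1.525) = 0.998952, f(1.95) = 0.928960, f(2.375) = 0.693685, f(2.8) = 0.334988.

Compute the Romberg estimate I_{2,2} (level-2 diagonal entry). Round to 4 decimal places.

1.3958

I_{0,0} (trapezoid, 1 panel, h=1.7000): 1.042266
I_{1,0} (trapezoid, 2 panels, h=0.8500): 1.310749
I_{2,0} (trapezoid, 4 panels, h=0.4250): 1.374745
I_{1,1} = 1.310749 + (1.310749 − 1.042266)/3 = 1.400243
I_{2,1} = 1.374745 + (1.374745 − 1.310749)/3 = 1.396077
I_{2,2} = 1.396077 + (1.396077 − 1.400243)/15 = 1.395799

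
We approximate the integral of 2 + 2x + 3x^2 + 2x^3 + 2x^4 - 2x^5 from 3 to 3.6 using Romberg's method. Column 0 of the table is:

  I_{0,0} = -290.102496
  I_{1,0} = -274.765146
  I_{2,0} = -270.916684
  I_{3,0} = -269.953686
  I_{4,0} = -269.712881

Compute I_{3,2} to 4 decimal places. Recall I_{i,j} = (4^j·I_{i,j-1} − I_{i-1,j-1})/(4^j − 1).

I_{2,1} = (4·(-270.916684) − (-274.765146)) / 3 = -269.633863
I_{3,1} = (4·(-269.953686) − (-270.916684)) / 3 = -269.632687
I_{3,2} = (16·(-269.632687) − (-269.633863)) / 15 = -269.632609

-269.6326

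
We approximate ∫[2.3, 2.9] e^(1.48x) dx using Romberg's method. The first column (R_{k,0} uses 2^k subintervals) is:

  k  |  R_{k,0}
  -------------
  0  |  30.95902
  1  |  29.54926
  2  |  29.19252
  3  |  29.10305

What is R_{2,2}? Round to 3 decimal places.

R_{1,1} = 29.54926 + (29.54926 − 30.95902)/3 = 29.07934
R_{2,1} = (4·29.19252 − 29.54926) / 3 = 29.07361
R_{2,2} = (16·29.07361 − 29.07934) / 15 = 29.07323
(Column j=1 coincides with Simpson's rule on the same nodes.)

29.073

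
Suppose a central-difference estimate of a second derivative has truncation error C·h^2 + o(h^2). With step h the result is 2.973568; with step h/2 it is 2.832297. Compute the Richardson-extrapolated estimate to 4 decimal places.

2.7852

The leading error scales as h^2; refining by a factor of 2 reduces it by 2^2 = 4.
Extrapolated value = (4·A(h/2) − A(h)) / (4 − 1)
= (4·2.832297 − 2.973568) / 3
= 8.355620 / 3 = 2.785207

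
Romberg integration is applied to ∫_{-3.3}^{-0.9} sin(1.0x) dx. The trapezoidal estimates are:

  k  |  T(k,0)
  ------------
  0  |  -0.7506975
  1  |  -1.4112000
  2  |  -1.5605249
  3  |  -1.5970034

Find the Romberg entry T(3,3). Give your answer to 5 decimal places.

-1.60909

Richardson extrapolation on the trapezoidal column (denominator 4−1=3):
T(1,1) = (4·(-1.4112000) − (-0.7506975)) / 3 = -1.6313675
T(2,1) = (4·(-1.5605249) − (-1.4112000)) / 3 = -1.6102999
T(3,1) = -1.5970034 + (-1.5970034 − (-1.5605249))/3 = -1.6091629
T(2,2) = -1.6102999 + (-1.6102999 − (-1.6313675))/15 = -1.6088954
T(3,2) = -1.6091629 + (-1.6091629 − (-1.6102999))/15 = -1.6090871
T(3,3) = (64·(-1.6090871) − (-1.6088954)) / 63 = -1.6090901
(Column j=1 coincides with Simpson's rule on the same nodes.)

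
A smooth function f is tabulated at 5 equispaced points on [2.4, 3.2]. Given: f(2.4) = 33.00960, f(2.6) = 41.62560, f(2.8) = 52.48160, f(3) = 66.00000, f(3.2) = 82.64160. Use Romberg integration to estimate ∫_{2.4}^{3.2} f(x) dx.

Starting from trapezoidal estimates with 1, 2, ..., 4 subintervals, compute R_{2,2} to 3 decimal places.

43.408

R_{0,0} (trapezoid, 1 panel, h=0.8000): 46.26048
R_{1,0} (trapezoid, 2 panels, h=0.4000): 44.12288
R_{2,0} (trapezoid, 4 panels, h=0.2000): 43.58656
R_{1,1} = 44.12288 + (44.12288 − 46.26048)/3 = 43.41035
R_{2,1} = 43.58656 + (43.58656 − 44.12288)/3 = 43.40779
R_{2,2} = 43.40779 + (43.40779 − 43.41035)/15 = 43.40762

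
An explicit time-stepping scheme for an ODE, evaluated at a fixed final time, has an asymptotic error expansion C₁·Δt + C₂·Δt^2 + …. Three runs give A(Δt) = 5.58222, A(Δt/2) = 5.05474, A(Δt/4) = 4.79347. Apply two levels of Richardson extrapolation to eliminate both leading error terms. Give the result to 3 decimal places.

First eliminate the Δt term (factor 2^1 = 2):
  B₁ = (2·5.05474 − 5.58222)/1 = 4.52726
  B₂ = (2·4.79347 − 5.05474)/1 = 4.53220
Then eliminate the Δt^2 term (factor 2^2 = 4):
  (4·4.53220 − 4.52726)/3 = 4.53385

4.534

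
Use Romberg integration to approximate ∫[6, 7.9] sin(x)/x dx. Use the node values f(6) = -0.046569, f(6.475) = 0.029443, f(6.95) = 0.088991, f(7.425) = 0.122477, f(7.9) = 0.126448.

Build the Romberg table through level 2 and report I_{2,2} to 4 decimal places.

I_{0,0} (trapezoid, 1 panel, h=1.9000): 0.075885
I_{1,0} (trapezoid, 2 panels, h=0.9500): 0.122484
I_{2,0} (trapezoid, 4 panels, h=0.4750): 0.133404
I_{1,1} = 0.122484 + (0.122484 − 0.075885)/3 = 0.138017
I_{2,1} = 0.133404 + (0.133404 − 0.122484)/3 = 0.137044
I_{2,2} = 0.137044 + (0.137044 − 0.138017)/15 = 0.136979

0.1370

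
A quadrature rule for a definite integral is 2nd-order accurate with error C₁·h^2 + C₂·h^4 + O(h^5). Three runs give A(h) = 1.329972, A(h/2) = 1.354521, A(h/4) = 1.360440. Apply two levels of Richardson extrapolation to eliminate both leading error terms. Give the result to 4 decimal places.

1.3624

First eliminate the h^2 term (factor 2^2 = 4):
  B₁ = (4·1.354521 − 1.329972)/3 = 1.362704
  B₂ = (4·1.360440 − 1.354521)/3 = 1.362413
Then eliminate the h^4 term (factor 2^4 = 16):
  (16·1.362413 − 1.362704)/15 = 1.362394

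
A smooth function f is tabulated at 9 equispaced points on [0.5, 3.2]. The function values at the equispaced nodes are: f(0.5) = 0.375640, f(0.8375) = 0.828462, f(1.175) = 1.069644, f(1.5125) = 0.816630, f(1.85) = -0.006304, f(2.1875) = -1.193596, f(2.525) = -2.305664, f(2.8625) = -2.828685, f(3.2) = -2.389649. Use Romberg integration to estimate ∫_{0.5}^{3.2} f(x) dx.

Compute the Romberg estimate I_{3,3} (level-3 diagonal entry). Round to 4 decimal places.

I_{0,0} (trapezoid, 1 panel, h=2.7000): -2.718912
I_{1,0} (trapezoid, 2 panels, h=1.3500): -1.367966
I_{2,0} (trapezoid, 4 panels, h=0.6750): -1.518297
I_{3,0} (trapezoid, 8 panels, h=0.3375): -1.561450
I_{1,1} = -1.367966 + (-1.367966 − (-2.718912))/3 = -0.917651
I_{2,1} = -1.518297 + (-1.518297 − (-1.367966))/3 = -1.568407
I_{3,1} = -1.561450 + (-1.561450 − (-1.518297))/3 = -1.575834
I_{2,2} = -1.568407 + (-1.568407 − (-0.917651))/15 = -1.611791
I_{3,2} = -1.575834 + (-1.575834 − (-1.568407))/15 = -1.576329
I_{3,3} = -1.576329 + (-1.576329 − (-1.611791))/63 = -1.575766

-1.5758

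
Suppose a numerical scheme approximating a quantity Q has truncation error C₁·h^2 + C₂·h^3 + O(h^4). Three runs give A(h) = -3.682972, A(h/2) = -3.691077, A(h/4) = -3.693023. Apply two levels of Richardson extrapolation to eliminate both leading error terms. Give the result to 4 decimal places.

-3.6937

First eliminate the h^2 term (factor 2^2 = 4):
  B₁ = (4·(-3.691077) − (-3.682972))/3 = -3.693779
  B₂ = (4·(-3.693023) − (-3.691077))/3 = -3.693672
Then eliminate the h^3 term (factor 2^3 = 8):
  (8·(-3.693672) − (-3.693779))/7 = -3.693657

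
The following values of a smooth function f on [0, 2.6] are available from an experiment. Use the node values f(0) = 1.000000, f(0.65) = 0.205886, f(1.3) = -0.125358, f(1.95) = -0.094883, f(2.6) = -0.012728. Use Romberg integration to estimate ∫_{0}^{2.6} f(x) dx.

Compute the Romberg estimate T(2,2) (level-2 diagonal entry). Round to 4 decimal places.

0.2588

T(0,0) (trapezoid, 1 panel, h=2.6000): 1.283454
T(1,0) (trapezoid, 2 panels, h=1.3000): 0.478761
T(2,0) (trapezoid, 4 panels, h=0.6500): 0.311533
T(1,1) = 0.478761 + (0.478761 − 1.283454)/3 = 0.210530
T(2,1) = 0.311533 + (0.311533 − 0.478761)/3 = 0.255790
T(2,2) = 0.255790 + (0.255790 − 0.210530)/15 = 0.258807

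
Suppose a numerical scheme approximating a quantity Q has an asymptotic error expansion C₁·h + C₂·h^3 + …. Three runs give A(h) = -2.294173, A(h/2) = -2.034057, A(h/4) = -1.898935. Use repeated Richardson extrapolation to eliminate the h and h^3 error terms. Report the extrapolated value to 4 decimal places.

-1.7624

First eliminate the h term (factor 2^1 = 2):
  B₁ = (2·(-2.034057) − (-2.294173))/1 = -1.773941
  B₂ = (2·(-1.898935) − (-2.034057))/1 = -1.763813
Then eliminate the h^3 term (factor 2^3 = 8):
  (8·(-1.763813) − (-1.773941))/7 = -1.762366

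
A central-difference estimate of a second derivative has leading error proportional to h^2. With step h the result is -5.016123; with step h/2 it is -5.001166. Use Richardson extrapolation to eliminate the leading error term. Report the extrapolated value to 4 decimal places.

-4.9962

The leading error scales as h^2; refining by a factor of 2 reduces it by 2^2 = 4.
Extrapolated value = (4·A(h/2) − A(h)) / (4 − 1)
= (4·(-5.001166) − (-5.016123)) / 3
= -14.988541 / 3 = -4.996180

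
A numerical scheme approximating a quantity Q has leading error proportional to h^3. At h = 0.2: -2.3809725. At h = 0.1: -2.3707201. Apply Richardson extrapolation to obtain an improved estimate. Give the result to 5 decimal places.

-2.36926

The leading error scales as h^3; refining by a factor of 2 reduces it by 2^3 = 8.
Extrapolated value = (8·A(h/2) − A(h)) / (8 − 1)
= (8·(-2.3707201) − (-2.3809725)) / 7
= -16.5847883 / 7 = -2.3692555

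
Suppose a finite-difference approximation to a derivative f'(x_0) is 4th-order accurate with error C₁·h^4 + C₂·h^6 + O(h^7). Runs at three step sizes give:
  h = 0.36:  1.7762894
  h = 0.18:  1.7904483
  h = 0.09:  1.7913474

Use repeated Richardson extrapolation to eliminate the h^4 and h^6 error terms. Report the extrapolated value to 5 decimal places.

1.79141

First eliminate the h^4 term (factor 2^4 = 16):
  B₁ = (16·1.7904483 − 1.7762894)/15 = 1.7913922
  B₂ = (16·1.7913474 − 1.7904483)/15 = 1.7914073
Then eliminate the h^6 term (factor 2^6 = 64):
  (64·1.7914073 − 1.7913922)/63 = 1.7914075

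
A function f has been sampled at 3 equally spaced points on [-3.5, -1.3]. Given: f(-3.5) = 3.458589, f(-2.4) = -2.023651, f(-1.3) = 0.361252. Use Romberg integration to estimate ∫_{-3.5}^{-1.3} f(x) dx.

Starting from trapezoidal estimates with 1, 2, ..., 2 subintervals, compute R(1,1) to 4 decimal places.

-1.5674

R(0,0) (trapezoid, 1 panel, h=2.2000): 4.201825
R(1,0) (trapezoid, 2 panels, h=1.1000): -0.125104
R(1,1) = -0.125104 + (-0.125104 − 4.201825)/3 = -1.567414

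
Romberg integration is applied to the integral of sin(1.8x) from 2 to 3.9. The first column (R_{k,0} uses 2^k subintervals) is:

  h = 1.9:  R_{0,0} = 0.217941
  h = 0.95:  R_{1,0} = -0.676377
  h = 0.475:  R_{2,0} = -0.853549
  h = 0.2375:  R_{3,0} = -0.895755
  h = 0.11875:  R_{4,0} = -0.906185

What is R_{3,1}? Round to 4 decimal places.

-0.9098

R_{3,1} = -0.895755 + (-0.895755 − (-0.853549))/3 = -0.909824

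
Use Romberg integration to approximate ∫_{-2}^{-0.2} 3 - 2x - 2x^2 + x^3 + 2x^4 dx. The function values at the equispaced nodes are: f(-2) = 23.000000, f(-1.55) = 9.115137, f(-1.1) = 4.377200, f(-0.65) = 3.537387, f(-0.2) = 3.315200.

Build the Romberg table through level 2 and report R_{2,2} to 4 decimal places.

R_{0,0} (trapezoid, 1 panel, h=1.8000): 23.683680
R_{1,0} (trapezoid, 2 panels, h=0.9000): 15.781320
R_{2,0} (trapezoid, 4 panels, h=0.4500): 13.584296
R_{1,1} = 15.781320 + (15.781320 − 23.683680)/3 = 13.147200
R_{2,1} = 13.584296 + (13.584296 − 15.781320)/3 = 12.851955
R_{2,2} = 12.851955 + (12.851955 − 13.147200)/15 = 12.832272

12.8323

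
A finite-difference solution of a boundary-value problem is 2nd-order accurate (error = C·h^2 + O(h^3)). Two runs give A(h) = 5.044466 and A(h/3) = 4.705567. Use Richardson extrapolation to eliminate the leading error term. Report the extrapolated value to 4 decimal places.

Extrapolated value = (9·A(h/3) − A(h)) / (9 − 1)
= (9·4.705567 − 5.044466) / 8
= 37.305637 / 8 = 4.663205

4.6632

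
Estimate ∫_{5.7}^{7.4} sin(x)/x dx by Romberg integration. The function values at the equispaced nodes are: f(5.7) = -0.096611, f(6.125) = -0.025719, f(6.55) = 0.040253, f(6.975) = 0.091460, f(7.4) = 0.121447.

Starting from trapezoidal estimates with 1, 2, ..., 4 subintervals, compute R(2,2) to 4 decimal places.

0.0521

R(0,0) (trapezoid, 1 panel, h=1.7000): 0.021111
R(1,0) (trapezoid, 2 panels, h=0.8500): 0.044770
R(2,0) (trapezoid, 4 panels, h=0.4250): 0.050325
R(1,1) = 0.044770 + (0.044770 − 0.021111)/3 = 0.052656
R(2,1) = 0.050325 + (0.050325 − 0.044770)/3 = 0.052177
R(2,2) = 0.052177 + (0.052177 − 0.052656)/15 = 0.052145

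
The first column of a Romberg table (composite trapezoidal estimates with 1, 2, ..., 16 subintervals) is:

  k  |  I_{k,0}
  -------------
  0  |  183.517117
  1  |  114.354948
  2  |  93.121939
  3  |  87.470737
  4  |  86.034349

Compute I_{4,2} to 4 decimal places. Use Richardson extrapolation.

I_{3,1} = 87.470737 + (87.470737 − 93.121939)/3 = 85.587003
I_{4,1} = (4·86.034349 − 87.470737) / 3 = 85.555553
I_{4,2} = 85.555553 + (85.555553 − 85.587003)/15 = 85.553456

85.5535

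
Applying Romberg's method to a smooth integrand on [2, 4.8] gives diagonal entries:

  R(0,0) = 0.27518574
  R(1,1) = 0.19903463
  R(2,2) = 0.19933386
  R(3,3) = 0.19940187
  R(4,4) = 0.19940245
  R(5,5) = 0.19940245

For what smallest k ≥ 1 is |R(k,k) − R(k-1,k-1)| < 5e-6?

|R(1,1) − R(0,0)| = 0.07615111 ≥ 5e-6
|R(2,2) − R(1,1)| = 0.00029923 ≥ 5e-6
|R(3,3) − R(2,2)| = 0.00006801 ≥ 5e-6
|R(4,4) − R(3,3)| = 0.00000058 < 5e-6

k = 4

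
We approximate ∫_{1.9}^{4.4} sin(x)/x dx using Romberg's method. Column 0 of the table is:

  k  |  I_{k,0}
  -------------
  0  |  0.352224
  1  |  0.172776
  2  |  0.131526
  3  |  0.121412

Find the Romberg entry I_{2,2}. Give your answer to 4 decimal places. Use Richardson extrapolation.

Richardson extrapolation on the trapezoidal column (denominator 4−1=3):
I_{1,1} = (4·0.172776 − 0.352224) / 3 = 0.112960
I_{2,1} = (4·0.131526 − 0.172776) / 3 = 0.117776
I_{2,2} = 0.117776 + (0.117776 − 0.112960)/15 = 0.118097

0.1181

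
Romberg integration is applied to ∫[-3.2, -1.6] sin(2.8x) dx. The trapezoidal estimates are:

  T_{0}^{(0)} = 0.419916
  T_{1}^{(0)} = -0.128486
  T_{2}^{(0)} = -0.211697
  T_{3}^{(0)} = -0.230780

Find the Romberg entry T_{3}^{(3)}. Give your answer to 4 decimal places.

-0.2370

Richardson extrapolation on the trapezoidal column (denominator 4−1=3):
T_{1}^{(1)} = (4·(-0.128486) − 0.419916) / 3 = -0.311287
T_{2}^{(1)} = -0.211697 + (-0.211697 − (-0.128486))/3 = -0.239434
T_{3}^{(1)} = -0.230780 + (-0.230780 − (-0.211697))/3 = -0.237141
T_{2}^{(2)} = -0.239434 + (-0.239434 − (-0.311287))/15 = -0.234644
T_{3}^{(2)} = (16·(-0.237141) − (-0.239434)) / 15 = -0.236988
T_{3}^{(3)} = -0.236988 + (-0.236988 − (-0.234644))/63 = -0.237025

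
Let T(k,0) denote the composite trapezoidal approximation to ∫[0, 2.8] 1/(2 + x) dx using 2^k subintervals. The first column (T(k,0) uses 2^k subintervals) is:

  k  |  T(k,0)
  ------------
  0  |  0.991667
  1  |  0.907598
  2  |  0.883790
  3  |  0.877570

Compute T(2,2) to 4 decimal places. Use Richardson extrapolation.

0.8756

T(1,1) = (4·0.907598 − 0.991667) / 3 = 0.879575
T(2,1) = (4·0.883790 − 0.907598) / 3 = 0.875854
T(2,2) = (16·0.875854 − 0.879575) / 15 = 0.875606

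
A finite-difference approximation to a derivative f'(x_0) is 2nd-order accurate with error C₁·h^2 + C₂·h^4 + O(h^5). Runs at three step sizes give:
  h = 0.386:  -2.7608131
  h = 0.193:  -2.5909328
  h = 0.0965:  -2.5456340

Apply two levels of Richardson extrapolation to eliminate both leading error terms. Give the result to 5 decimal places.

First eliminate the h^2 term (factor 2^2 = 4):
  B₁ = (4·(-2.5909328) − (-2.7608131))/3 = -2.5343060
  B₂ = (4·(-2.5456340) − (-2.5909328))/3 = -2.5305344
Then eliminate the h^4 term (factor 2^4 = 16):
  (16·(-2.5305344) − (-2.5343060))/15 = -2.5302830

-2.53028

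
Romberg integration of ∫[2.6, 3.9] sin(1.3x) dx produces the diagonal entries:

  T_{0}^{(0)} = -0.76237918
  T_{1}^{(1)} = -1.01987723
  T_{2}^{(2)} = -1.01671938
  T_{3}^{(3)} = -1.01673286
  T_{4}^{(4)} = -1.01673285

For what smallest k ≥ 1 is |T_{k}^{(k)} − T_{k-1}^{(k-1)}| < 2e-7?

|T_{1}^{(1)} − T_{0}^{(0)}| = 0.25749805 ≥ 2e-7
|T_{2}^{(2)} − T_{1}^{(1)}| = 0.00315785 ≥ 2e-7
|T_{3}^{(3)} − T_{2}^{(2)}| = 0.00001348 ≥ 2e-7
|T_{4}^{(4)} − T_{3}^{(3)}| = 0.00000001 < 2e-7

k = 4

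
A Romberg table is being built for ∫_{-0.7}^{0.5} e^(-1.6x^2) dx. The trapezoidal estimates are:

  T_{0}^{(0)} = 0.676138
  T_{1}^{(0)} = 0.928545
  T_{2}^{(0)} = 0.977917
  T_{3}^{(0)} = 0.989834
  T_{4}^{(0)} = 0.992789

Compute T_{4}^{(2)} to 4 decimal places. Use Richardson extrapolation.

Richardson extrapolation on the trapezoidal column (denominator 4−1=3):
T_{3}^{(1)} = 0.989834 + (0.989834 − 0.977917)/3 = 0.993806
T_{4}^{(1)} = 0.992789 + (0.992789 − 0.989834)/3 = 0.993774
T_{4}^{(2)} = 0.993774 + (0.993774 − 0.993806)/15 = 0.993772

0.9938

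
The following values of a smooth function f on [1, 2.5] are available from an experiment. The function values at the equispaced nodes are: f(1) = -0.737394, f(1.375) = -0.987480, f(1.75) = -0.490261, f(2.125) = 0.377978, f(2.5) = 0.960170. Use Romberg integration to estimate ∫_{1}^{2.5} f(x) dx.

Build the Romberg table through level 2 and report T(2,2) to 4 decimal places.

-0.3971

T(0,0) (trapezoid, 1 panel, h=1.5000): 0.167082
T(1,0) (trapezoid, 2 panels, h=0.7500): -0.284155
T(2,0) (trapezoid, 4 panels, h=0.3750): -0.370641
T(1,1) = -0.284155 + (-0.284155 − 0.167082)/3 = -0.434567
T(2,1) = -0.370641 + (-0.370641 − (-0.284155))/3 = -0.399470
T(2,2) = -0.399470 + (-0.399470 − (-0.434567))/15 = -0.397130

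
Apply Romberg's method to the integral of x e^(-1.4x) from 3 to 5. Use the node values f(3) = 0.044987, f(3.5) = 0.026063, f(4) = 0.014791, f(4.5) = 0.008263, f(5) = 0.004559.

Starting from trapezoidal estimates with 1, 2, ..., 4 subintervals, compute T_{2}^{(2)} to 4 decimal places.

0.0361

T_{0}^{(0)} (trapezoid, 1 panel, h=2.0000): 0.049546
T_{1}^{(0)} (trapezoid, 2 panels, h=1.0000): 0.039564
T_{2}^{(0)} (trapezoid, 4 panels, h=0.5000): 0.036945
T_{1}^{(1)} = 0.039564 + (0.039564 − 0.049546)/3 = 0.036237
T_{2}^{(1)} = 0.036945 + (0.036945 − 0.039564)/3 = 0.036072
T_{2}^{(2)} = 0.036072 + (0.036072 − 0.036237)/15 = 0.036061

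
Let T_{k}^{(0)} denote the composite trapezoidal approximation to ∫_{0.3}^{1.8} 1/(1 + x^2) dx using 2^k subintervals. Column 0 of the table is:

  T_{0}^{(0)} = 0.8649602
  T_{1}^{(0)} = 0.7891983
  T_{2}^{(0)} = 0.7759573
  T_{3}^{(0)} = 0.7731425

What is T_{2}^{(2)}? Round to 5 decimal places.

0.77205

Richardson extrapolation on the trapezoidal column (denominator 4−1=3):
T_{1}^{(1)} = (4·0.7891983 − 0.8649602) / 3 = 0.7639443
T_{2}^{(1)} = (4·0.7759573 − 0.7891983) / 3 = 0.7715436
T_{2}^{(2)} = (16·0.7715436 − 0.7639443) / 15 = 0.7720502
(Column j=1 coincides with Simpson's rule on the same nodes.)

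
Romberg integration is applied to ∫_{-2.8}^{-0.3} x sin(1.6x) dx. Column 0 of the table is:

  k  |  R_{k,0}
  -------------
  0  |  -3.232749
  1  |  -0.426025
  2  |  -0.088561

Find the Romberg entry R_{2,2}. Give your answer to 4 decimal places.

R_{1,1} = -0.426025 + (-0.426025 − (-3.232749))/3 = 0.509550
R_{2,1} = -0.088561 + (-0.088561 − (-0.426025))/3 = 0.023927
R_{2,2} = (16·0.023927 − 0.509550) / 15 = -0.008448

-0.0084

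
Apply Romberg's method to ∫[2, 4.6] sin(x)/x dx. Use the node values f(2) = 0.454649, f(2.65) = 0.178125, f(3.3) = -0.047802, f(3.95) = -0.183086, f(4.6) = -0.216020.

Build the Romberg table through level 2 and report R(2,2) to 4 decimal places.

R(0,0) (trapezoid, 1 panel, h=2.6000): 0.310218
R(1,0) (trapezoid, 2 panels, h=1.3000): 0.092966
R(2,0) (trapezoid, 4 panels, h=0.6500): 0.043258
R(1,1) = 0.092966 + (0.092966 − 0.310218)/3 = 0.020549
R(2,1) = 0.043258 + (0.043258 − 0.092966)/3 = 0.026689
R(2,2) = 0.026689 + (0.026689 − 0.020549)/15 = 0.027098

0.0271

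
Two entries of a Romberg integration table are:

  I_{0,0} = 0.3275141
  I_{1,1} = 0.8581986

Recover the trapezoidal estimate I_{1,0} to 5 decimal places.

0.72553

From I_{1,1} = (4·I_{1,0} − I_{0,0})/3, solve for I_{1,0}:
4·I_{1,0} = 3·0.8581986 + 0.3275141 = 2.9021099
I_{1,0} = 0.7255275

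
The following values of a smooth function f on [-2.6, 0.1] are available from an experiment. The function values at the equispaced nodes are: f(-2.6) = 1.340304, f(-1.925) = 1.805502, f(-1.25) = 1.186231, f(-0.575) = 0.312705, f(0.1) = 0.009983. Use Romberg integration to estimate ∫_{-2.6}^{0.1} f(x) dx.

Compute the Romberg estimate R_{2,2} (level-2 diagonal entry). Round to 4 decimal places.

2.7441

R_{0,0} (trapezoid, 1 panel, h=2.7000): 1.822887
R_{1,0} (trapezoid, 2 panels, h=1.3500): 2.512856
R_{2,0} (trapezoid, 4 panels, h=0.6750): 2.686218
R_{1,1} = 2.512856 + (2.512856 − 1.822887)/3 = 2.742846
R_{2,1} = 2.686218 + (2.686218 − 2.512856)/3 = 2.744005
R_{2,2} = 2.744005 + (2.744005 − 2.742846)/15 = 2.744082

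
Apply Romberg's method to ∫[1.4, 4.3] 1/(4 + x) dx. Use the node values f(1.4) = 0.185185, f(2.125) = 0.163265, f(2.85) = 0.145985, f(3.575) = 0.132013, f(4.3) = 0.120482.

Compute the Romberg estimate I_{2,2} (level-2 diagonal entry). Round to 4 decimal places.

I_{0,0} (trapezoid, 1 panel, h=2.9000): 0.443217
I_{1,0} (trapezoid, 2 panels, h=1.4500): 0.433287
I_{2,0} (trapezoid, 4 panels, h=0.7250): 0.430720
I_{1,1} = 0.433287 + (0.433287 − 0.443217)/3 = 0.429977
I_{2,1} = 0.430720 + (0.430720 − 0.433287)/3 = 0.429864
I_{2,2} = 0.429864 + (0.429864 − 0.429977)/15 = 0.429856

0.4299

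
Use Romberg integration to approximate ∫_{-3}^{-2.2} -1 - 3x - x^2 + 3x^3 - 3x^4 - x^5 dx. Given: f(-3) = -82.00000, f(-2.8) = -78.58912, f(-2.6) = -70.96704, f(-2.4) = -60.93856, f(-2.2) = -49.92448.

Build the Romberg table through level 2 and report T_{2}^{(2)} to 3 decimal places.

T_{0}^{(0)} (trapezoid, 1 panel, h=0.8000): -52.76979
T_{1}^{(0)} (trapezoid, 2 panels, h=0.4000): -54.77171
T_{2}^{(0)} (trapezoid, 4 panels, h=0.2000): -55.29139
T_{1}^{(1)} = -54.77171 + (-54.77171 − (-52.76979))/3 = -55.43902
T_{2}^{(1)} = -55.29139 + (-55.29139 − (-54.77171))/3 = -55.46462
T_{2}^{(2)} = -55.46462 + (-55.46462 − (-55.43902))/15 = -55.46633

-55.466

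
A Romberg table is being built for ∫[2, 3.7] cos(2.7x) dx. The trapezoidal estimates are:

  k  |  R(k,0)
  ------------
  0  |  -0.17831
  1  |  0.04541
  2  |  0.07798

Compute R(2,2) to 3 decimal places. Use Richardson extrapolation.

0.087

Richardson extrapolation on the trapezoidal column (denominator 4−1=3):
R(1,1) = 0.04541 + (0.04541 − (-0.17831))/3 = 0.11998
R(2,1) = 0.07798 + (0.07798 − 0.04541)/3 = 0.08884
R(2,2) = (16·0.08884 − 0.11998) / 15 = 0.08676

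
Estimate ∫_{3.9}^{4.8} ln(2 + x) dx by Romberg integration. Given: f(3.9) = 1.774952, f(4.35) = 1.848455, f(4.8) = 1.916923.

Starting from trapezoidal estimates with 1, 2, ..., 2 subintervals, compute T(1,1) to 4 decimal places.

T(0,0) (trapezoid, 1 panel, h=0.9000): 1.661344
T(1,0) (trapezoid, 2 panels, h=0.4500): 1.662477
T(1,1) = 1.662477 + (1.662477 − 1.661344)/3 = 1.662855

1.6629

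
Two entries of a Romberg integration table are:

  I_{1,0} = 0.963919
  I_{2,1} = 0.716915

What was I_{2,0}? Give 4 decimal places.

From I_{2,1} = (4·I_{2,0} − I_{1,0})/3, solve for I_{2,0}:
4·I_{2,0} = 3·0.716915 + 0.963919 = 3.114664
I_{2,0} = 0.778666

0.7787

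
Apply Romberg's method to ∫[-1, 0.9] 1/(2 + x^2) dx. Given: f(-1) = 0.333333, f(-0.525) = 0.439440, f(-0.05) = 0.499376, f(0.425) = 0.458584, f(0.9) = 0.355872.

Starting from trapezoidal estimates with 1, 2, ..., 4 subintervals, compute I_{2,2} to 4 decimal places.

0.8350

I_{0,0} (trapezoid, 1 panel, h=1.9000): 0.654745
I_{1,0} (trapezoid, 2 panels, h=0.9500): 0.801780
I_{2,0} (trapezoid, 4 panels, h=0.4750): 0.827451
I_{1,1} = 0.801780 + (0.801780 − 0.654745)/3 = 0.850792
I_{2,1} = 0.827451 + (0.827451 − 0.801780)/3 = 0.836008
I_{2,2} = 0.836008 + (0.836008 − 0.850792)/15 = 0.835022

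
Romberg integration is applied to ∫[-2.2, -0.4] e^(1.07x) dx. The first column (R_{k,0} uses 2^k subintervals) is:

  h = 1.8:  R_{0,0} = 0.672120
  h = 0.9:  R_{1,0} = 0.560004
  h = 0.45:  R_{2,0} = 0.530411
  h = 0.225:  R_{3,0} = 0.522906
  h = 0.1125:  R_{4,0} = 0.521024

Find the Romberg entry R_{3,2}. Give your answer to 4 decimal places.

0.5204

R_{2,1} = (4·0.530411 − 0.560004) / 3 = 0.520547
R_{3,1} = 0.522906 + (0.522906 − 0.530411)/3 = 0.520404
R_{3,2} = 0.520404 + (0.520404 − 0.520547)/15 = 0.520394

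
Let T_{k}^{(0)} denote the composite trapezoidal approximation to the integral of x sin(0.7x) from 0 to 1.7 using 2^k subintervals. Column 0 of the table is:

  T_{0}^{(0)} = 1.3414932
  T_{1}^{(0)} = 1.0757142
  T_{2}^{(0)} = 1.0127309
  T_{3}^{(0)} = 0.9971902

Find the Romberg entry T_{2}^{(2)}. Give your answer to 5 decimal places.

Richardson extrapolation on the trapezoidal column (denominator 4−1=3):
T_{1}^{(1)} = 1.0757142 + (1.0757142 − 1.3414932)/3 = 0.9871212
T_{2}^{(1)} = 1.0127309 + (1.0127309 − 1.0757142)/3 = 0.9917365
T_{2}^{(2)} = 0.9917365 + (0.9917365 − 0.9871212)/15 = 0.9920442

0.99204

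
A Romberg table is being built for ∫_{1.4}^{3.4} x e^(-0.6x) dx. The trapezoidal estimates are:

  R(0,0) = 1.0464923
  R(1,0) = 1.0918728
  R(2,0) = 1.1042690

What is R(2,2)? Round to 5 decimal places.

1.10849

R(1,1) = 1.0918728 + (1.0918728 − 1.0464923)/3 = 1.1069996
R(2,1) = (4·1.1042690 − 1.0918728) / 3 = 1.1084011
R(2,2) = 1.1084011 + (1.1084011 − 1.1069996)/15 = 1.1084945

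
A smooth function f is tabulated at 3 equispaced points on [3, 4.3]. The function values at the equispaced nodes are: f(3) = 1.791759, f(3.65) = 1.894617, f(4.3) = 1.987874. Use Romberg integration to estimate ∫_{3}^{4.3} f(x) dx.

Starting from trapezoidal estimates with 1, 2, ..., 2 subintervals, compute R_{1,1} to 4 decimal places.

2.4609

R_{0,0} (trapezoid, 1 panel, h=1.3000): 2.456761
R_{1,0} (trapezoid, 2 panels, h=0.6500): 2.459882
R_{1,1} = 2.459882 + (2.459882 − 2.456761)/3 = 2.460922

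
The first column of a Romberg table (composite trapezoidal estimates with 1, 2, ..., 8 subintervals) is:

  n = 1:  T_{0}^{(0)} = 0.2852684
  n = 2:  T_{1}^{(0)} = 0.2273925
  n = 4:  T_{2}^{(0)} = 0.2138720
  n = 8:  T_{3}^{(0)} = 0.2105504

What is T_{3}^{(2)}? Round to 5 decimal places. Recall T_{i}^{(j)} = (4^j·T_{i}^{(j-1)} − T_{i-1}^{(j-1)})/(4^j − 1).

0.20945

T_{2}^{(1)} = (4·0.2138720 − 0.2273925) / 3 = 0.2093652
T_{3}^{(1)} = 0.2105504 + (0.2105504 − 0.2138720)/3 = 0.2094432
T_{3}^{(2)} = 0.2094432 + (0.2094432 − 0.2093652)/15 = 0.2094484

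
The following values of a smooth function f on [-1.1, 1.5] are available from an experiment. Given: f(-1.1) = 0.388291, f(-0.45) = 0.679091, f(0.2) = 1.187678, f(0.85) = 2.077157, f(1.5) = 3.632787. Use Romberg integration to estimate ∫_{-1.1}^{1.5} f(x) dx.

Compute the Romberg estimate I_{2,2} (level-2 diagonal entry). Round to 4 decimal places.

I_{0,0} (trapezoid, 1 panel, h=2.6000): 5.227401
I_{1,0} (trapezoid, 2 panels, h=1.3000): 4.157682
I_{2,0} (trapezoid, 4 panels, h=0.6500): 3.870402
I_{1,1} = 4.157682 + (4.157682 − 5.227401)/3 = 3.801109
I_{2,1} = 3.870402 + (3.870402 − 4.157682)/3 = 3.774642
I_{2,2} = 3.774642 + (3.774642 − 3.801109)/15 = 3.772878

3.7729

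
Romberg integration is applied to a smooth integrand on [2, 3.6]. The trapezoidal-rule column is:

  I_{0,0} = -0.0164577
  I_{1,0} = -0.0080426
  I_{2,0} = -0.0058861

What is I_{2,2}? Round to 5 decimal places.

-0.00516

Richardson extrapolation on the trapezoidal column (denominator 4−1=3):
I_{1,1} = -0.0080426 + (-0.0080426 − (-0.0164577))/3 = -0.0052376
I_{2,1} = (4·(-0.0058861) − (-0.0080426)) / 3 = -0.0051673
I_{2,2} = (16·(-0.0051673) − (-0.0052376)) / 15 = -0.0051626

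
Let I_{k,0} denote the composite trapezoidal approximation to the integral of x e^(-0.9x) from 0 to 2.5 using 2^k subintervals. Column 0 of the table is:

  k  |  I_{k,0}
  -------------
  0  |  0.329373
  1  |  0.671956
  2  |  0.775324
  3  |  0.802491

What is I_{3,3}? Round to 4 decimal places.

0.8117

Richardson extrapolation on the trapezoidal column (denominator 4−1=3):
I_{1,1} = 0.671956 + (0.671956 − 0.329373)/3 = 0.786150
I_{2,1} = (4·0.775324 − 0.671956) / 3 = 0.809780
I_{3,1} = 0.802491 + (0.802491 − 0.775324)/3 = 0.811547
I_{2,2} = 0.809780 + (0.809780 − 0.786150)/15 = 0.811355
I_{3,2} = 0.811547 + (0.811547 − 0.809780)/15 = 0.811665
I_{3,3} = 0.811665 + (0.811665 − 0.811355)/63 = 0.811670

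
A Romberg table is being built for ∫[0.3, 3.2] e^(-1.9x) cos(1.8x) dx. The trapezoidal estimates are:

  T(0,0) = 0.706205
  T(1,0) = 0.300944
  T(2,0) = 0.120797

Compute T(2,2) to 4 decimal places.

Richardson extrapolation on the trapezoidal column (denominator 4−1=3):
T(1,1) = 0.300944 + (0.300944 − 0.706205)/3 = 0.165857
T(2,1) = 0.120797 + (0.120797 − 0.300944)/3 = 0.060748
T(2,2) = (16·0.060748 − 0.165857) / 15 = 0.053741

0.0537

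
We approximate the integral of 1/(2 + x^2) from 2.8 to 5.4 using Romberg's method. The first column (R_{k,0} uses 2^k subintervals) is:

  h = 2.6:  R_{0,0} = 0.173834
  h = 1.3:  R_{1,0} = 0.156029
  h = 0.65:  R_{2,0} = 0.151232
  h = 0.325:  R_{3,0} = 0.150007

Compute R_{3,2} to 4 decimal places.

R_{2,1} = (4·0.151232 − 0.156029) / 3 = 0.149633
R_{3,1} = 0.150007 + (0.150007 − 0.151232)/3 = 0.149599
R_{3,2} = 0.149599 + (0.149599 − 0.149633)/15 = 0.149597

0.1496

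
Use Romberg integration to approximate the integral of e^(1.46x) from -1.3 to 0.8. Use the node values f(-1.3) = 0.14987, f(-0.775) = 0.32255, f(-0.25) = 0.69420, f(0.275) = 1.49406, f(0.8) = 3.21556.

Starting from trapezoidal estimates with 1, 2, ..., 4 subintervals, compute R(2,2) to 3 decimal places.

2.100

R(0,0) (trapezoid, 1 panel, h=2.1000): 3.53370
R(1,0) (trapezoid, 2 panels, h=1.0500): 2.49576
R(2,0) (trapezoid, 4 panels, h=0.5250): 2.20160
R(1,1) = 2.49576 + (2.49576 − 3.53370)/3 = 2.14978
R(2,1) = 2.20160 + (2.20160 − 2.49576)/3 = 2.10355
R(2,2) = 2.10355 + (2.10355 − 2.14978)/15 = 2.10047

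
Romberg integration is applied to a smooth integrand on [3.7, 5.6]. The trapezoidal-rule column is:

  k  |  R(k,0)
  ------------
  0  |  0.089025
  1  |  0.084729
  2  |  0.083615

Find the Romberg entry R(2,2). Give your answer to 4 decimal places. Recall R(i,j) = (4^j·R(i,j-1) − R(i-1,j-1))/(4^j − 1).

Richardson extrapolation on the trapezoidal column (denominator 4−1=3):
R(1,1) = 0.084729 + (0.084729 − 0.089025)/3 = 0.083297
R(2,1) = (4·0.083615 − 0.084729) / 3 = 0.083244
R(2,2) = (16·0.083244 − 0.083297) / 15 = 0.083240

0.0832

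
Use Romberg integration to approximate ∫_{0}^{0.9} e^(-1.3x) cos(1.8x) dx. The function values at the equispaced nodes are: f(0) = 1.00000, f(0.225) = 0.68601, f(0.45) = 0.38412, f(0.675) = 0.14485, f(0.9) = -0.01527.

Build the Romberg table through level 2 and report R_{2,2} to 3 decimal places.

R_{0,0} (trapezoid, 1 panel, h=0.9000): 0.44313
R_{1,0} (trapezoid, 2 panels, h=0.4500): 0.39442
R_{2,0} (trapezoid, 4 panels, h=0.2250): 0.38415
R_{1,1} = 0.39442 + (0.39442 − 0.44313)/3 = 0.37818
R_{2,1} = 0.38415 + (0.38415 − 0.39442)/3 = 0.38073
R_{2,2} = 0.38073 + (0.38073 − 0.37818)/15 = 0.38090

0.381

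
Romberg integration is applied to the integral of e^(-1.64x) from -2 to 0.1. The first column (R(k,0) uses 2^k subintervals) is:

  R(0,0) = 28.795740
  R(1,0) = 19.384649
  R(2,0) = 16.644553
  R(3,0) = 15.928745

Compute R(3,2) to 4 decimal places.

R(2,1) = 16.644553 + (16.644553 − 19.384649)/3 = 15.731188
R(3,1) = 15.928745 + (15.928745 − 16.644553)/3 = 15.690142
R(3,2) = (16·15.690142 − 15.731188) / 15 = 15.687406

15.6874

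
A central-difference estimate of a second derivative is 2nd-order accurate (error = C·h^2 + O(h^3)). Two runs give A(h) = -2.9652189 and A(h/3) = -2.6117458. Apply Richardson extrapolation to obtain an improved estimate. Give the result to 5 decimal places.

The leading error scales as h^2; refining by a factor of 3 reduces it by 3^2 = 9.
Extrapolated value = (9·A(h/3) − A(h)) / (9 − 1)
= (9·(-2.6117458) − (-2.9652189)) / 8
= -20.5404933 / 8 = -2.5675617

-2.56756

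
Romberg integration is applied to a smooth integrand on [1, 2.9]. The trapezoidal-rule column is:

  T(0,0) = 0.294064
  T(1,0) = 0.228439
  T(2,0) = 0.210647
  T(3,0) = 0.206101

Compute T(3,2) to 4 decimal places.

T(2,1) = 0.210647 + (0.210647 − 0.228439)/3 = 0.204716
T(3,1) = (4·0.206101 − 0.210647) / 3 = 0.204586
T(3,2) = (16·0.204586 − 0.204716) / 15 = 0.204577

0.2046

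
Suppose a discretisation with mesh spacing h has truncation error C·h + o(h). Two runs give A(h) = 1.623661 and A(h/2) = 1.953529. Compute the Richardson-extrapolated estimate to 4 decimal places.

The leading error scales as h; refining by a factor of 2 reduces it by 2^1 = 2.
Extrapolated value = (2·A(h/2) − A(h)) / (2 − 1)
= (2·1.953529 − 1.623661) / 1
= 2.283397 / 1 = 2.283397

2.2834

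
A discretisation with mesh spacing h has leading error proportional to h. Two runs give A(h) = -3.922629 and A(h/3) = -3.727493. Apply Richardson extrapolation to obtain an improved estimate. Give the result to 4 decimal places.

Extrapolated value = (3·A(h/3) − A(h)) / (3 − 1)
= (3·(-3.727493) − (-3.922629)) / 2
= -7.259850 / 2 = -3.629925

-3.6299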